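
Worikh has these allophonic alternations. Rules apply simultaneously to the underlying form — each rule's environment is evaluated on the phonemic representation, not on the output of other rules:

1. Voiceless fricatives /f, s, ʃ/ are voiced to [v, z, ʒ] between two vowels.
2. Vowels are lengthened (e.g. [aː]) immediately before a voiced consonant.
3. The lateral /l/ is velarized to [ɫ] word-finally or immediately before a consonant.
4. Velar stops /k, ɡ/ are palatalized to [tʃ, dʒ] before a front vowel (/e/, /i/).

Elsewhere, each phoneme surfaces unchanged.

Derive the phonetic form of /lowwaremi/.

[loːwwaːreːmi]

/l/ — word-initial; rule 3 does not apply here → [l].
/o/ meets the environment for rule 2 (before a voiced consonant) → [oː].
/w/ stays [w].
/w/ (between /w/ and /a/): no rule targets it → [w].
/a/ (between /w/ and /r/) occurs before a voiced consonant → [aː] by rule 2.
/r/ (between /a/ and /e/): no rule targets it → [r].
Rule 2 applies to /e/ (between /r/ and /m/: before a voiced consonant) → [eː].
/m/ — not in any rule's target class → [m].
/i/ — word-final; rule 2 does not apply here → [i].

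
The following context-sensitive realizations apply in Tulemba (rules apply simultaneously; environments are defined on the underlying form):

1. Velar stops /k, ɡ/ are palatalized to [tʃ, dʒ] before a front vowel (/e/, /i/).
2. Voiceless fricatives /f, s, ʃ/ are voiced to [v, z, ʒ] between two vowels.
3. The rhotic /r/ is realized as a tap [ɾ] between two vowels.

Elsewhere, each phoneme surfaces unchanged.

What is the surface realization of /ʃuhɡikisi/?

[ʃuhdʒitʃizi]

/ʃ/ (word-initial) is in the target of rule 2 but the environment (between two vowels) is not met → [ʃ].
Rule 1 applies to /ɡ/ (between /h/ and /i/: before a front vowel) → [dʒ].
/k/ — between /i/ and /i/, before a front vowel — surfaces as [tʃ] (rule 1).
Rule 2 applies to /s/ (between /i/ and /i/: between two vowels) → [z].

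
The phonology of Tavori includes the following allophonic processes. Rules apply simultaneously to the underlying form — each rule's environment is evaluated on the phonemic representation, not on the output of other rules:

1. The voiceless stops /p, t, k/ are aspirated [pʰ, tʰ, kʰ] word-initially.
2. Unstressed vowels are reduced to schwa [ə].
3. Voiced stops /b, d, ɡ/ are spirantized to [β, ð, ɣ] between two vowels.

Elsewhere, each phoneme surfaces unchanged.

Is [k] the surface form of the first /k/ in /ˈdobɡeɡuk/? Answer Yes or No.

/k/ (word-final) is in the target of rule 1 but the environment (word-initially) is not met → [k].
The actual realization is [k], which matches [k].

Yes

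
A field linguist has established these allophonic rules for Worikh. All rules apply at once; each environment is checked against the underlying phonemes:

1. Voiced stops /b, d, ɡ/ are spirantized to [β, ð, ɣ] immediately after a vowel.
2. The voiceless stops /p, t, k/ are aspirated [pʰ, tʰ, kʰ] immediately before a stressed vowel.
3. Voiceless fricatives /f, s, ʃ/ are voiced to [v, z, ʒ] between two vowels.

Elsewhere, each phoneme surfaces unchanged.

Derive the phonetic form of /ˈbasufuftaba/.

[ˈbazuvuftaβa]

/b/ (word-initial): rule 1 targets it, but not immediately after a vowel → unchanged [b].
/a/ (between /b/ and /s/) is unaffected → [a].
/s/ (between /a/ and /u/): between two vowels, so rule 3 applies → [z].
/u/ — not in any rule's target class → [u].
/f/ (between /u/ and /u/) occurs between two vowels → [v] by rule 3.
/u/ (between /f/ and /f/) is unaffected → [u].
/f/ (between /u/ and /t/) is in the target of rule 3 but the environment (between two vowels) is not met → [f].
/t/ (between /f/ and /a/): rule 2 targets it, but not immediately before a stressed vowel → unchanged [t].
/a/ stays [a].
/b/ — between /a/ and /a/, immediately after a vowel — surfaces as [β] (rule 1).
/a/ stays [a].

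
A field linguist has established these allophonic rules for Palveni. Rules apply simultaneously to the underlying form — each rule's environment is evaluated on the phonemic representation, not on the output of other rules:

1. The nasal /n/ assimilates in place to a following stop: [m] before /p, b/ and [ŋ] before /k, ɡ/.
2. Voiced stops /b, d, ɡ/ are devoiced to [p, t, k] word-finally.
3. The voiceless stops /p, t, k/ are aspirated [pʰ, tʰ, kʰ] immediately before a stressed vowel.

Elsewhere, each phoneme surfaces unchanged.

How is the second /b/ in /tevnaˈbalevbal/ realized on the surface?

[b]

/b/ (between /v/ and /a/): rule 2 targets it, but not word-finally → unchanged [b].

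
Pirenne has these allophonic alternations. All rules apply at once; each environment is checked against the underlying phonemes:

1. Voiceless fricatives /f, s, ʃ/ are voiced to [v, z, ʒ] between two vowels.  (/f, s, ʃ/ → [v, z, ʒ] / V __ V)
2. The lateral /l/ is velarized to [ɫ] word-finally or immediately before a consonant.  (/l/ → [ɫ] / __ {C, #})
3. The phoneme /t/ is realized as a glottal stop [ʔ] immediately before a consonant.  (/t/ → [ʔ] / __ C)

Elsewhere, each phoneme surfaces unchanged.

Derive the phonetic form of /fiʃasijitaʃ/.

/f/ (word-initial) is in the target of rule 1 but the environment (between two vowels) is not met → [f].
/i/ (between /f/ and /ʃ/) is unaffected → [i].
/ʃ/ (between /i/ and /a/): between two vowels, so rule 1 applies → [ʒ].
/a/ stays [a].
Rule 1 applies to /s/ (between /a/ and /i/: between two vowels) → [z].
/i/ (between /s/ and /j/) is unaffected → [i].
/j/ — not in any rule's target class → [j].
/i/ (between /j/ and /t/) is unaffected → [i].
/t/ (between /i/ and /a/): rule 3 targets it, but not immediately before a consonant → unchanged [t].
/a/ (between /t/ and /ʃ/) is unaffected → [a].
/ʃ/ (word-final): rule 1 targets it, but not between two vowels → unchanged [ʃ].

[fiʒazijitaʃ]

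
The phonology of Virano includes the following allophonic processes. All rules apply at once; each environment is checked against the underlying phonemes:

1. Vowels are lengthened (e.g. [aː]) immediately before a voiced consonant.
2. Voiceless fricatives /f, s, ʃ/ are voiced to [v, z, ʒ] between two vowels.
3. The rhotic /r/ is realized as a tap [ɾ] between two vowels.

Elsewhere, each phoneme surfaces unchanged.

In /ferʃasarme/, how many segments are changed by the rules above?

3

Segments that undergo a rule: /e/ → [eː] (rule 1); /s/ → [z] (rule 2); /a/ → [aː] (rule 1).
All other segments surface unchanged.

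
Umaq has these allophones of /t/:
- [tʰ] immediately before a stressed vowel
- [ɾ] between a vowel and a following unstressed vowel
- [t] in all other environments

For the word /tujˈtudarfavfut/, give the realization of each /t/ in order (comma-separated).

Occurrence 1 (position 1): no conditioning environment matches → elsewhere allophone [t].
Occurrence 2 (position 4): immediately before a stressed vowel → [tʰ].
Occurrence 3 (position 14): no conditioning environment matches → elsewhere allophone [t].

[t], [tʰ], [t]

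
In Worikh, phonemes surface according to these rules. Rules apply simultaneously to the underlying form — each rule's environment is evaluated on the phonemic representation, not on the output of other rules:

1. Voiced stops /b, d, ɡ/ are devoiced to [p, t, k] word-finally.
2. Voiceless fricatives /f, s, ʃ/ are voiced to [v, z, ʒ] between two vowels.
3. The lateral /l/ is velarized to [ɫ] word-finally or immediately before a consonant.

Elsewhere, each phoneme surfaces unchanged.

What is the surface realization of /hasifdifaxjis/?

/s/ (between /a/ and /i/) occurs between two vowels → [z] by rule 2.
/f/ — between /i/ and /d/; rule 2 does not apply here → [f].
/d/ (between /f/ and /i/) is in the target of rule 1 but the environment (word-finally) is not met → [d].
Rule 2 applies to /f/ (between /i/ and /a/: between two vowels) → [v].
/s/ (word-final) fails the environment for rule 2, so it stays [s].

[hazifdivaxjis]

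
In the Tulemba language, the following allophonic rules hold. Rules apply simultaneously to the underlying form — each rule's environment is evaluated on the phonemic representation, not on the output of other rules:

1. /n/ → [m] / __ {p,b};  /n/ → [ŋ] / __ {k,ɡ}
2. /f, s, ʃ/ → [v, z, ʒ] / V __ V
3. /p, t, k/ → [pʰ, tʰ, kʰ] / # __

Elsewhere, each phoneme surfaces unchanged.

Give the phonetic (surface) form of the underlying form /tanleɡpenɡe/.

[tʰanleɡpeŋɡe]

/t/ (word-initial): word-initially, so rule 3 applies → [tʰ].
/n/ (between /a/ and /l/) is in the target of rule 1 but the environment (before a labial or velar stop) is not met → [n].
/p/ (between /ɡ/ and /e/) fails the environment for rule 3, so it stays [p].
/n/ (between /e/ and /ɡ/) occurs before a labial or velar stop → [ŋ] by rule 1.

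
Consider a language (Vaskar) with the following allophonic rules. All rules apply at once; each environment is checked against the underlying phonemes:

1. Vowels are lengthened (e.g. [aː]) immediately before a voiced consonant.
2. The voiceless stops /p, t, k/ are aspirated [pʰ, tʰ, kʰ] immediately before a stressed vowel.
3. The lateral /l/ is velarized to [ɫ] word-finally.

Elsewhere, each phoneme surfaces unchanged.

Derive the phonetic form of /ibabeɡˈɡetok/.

/i/ — word-initial, before a voiced consonant — surfaces as [iː] (rule 1).
/b/ — not in any rule's target class → [b].
Rule 1 applies to /a/ (between /b/ and /b/: before a voiced consonant) → [aː].
/b/ stays [b].
/e/ (between /b/ and /ɡ/) occurs before a voiced consonant → [eː] by rule 1.
/ɡ/ (between /e/ and /ɡ/): no rule targets it → [ɡ].
/ɡ/ (between /ɡ/ and /e/) is unaffected → [ɡ].
/e/ (between /ɡ/ and /t/): rule 1 targets it, but not before a voiced consonant → unchanged [e].
/t/ (between /e/ and /o/) is in the target of rule 2 but the environment (immediately before a stressed vowel) is not met → [t].
/o/ (between /t/ and /k/) fails the environment for rule 1, so it stays [o].
/k/ (word-final) is in the target of rule 2 but the environment (immediately before a stressed vowel) is not met → [k].

[iːbaːbeːɡˈɡetok]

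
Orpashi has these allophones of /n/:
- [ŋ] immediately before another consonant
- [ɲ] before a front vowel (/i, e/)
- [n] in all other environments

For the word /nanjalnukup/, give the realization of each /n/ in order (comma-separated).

Occurrence 1 (position 1): no conditioning environment matches → elsewhere allophone [n].
Occurrence 2 (position 3): immediately before another consonant → [ŋ].
Occurrence 3 (position 7): no conditioning environment matches → elsewhere allophone [n].

[n], [ŋ], [n]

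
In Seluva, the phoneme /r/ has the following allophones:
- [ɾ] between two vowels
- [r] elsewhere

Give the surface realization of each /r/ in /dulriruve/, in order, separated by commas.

Occurrence 1 (position 4): no conditioning environment matches → elsewhere allophone [r].
Occurrence 2 (position 6): between two vowels → [ɾ].

[r], [ɾ]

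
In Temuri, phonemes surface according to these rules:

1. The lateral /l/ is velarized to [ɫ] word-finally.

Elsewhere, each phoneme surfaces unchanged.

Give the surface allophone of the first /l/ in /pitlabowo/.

/l/ (between /t/ and /a/): rule 1 targets it, but not word-finally → unchanged [l].

[l]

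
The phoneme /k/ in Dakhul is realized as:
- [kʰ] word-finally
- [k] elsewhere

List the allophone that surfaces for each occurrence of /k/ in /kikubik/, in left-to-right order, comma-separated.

[k], [k], [kʰ]

Occurrence 1 (position 1): no conditioning environment matches → elsewhere allophone [k].
Occurrence 2 (position 3): no conditioning environment matches → elsewhere allophone [k].
Occurrence 3 (position 7): word-finally → [kʰ].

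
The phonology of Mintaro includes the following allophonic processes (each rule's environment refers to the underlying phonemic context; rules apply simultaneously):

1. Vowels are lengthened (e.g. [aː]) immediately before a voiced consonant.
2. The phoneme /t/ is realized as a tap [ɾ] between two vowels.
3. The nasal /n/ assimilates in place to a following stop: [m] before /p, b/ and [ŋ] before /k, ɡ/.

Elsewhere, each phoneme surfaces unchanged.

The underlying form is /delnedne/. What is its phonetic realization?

[deːlneːdne]

/e/ meets the environment for rule 1 (before a voiced consonant) → [eː].
/n/ (between /l/ and /e/): rule 3 targets it, but not before a labial or velar stop → unchanged [n].
/e/ — between /n/ and /d/, before a voiced consonant — surfaces as [eː] (rule 1).
/n/ (between /d/ and /e/): rule 3 targets it, but not before a labial or velar stop → unchanged [n].
/e/ — word-final; rule 1 does not apply here → [e].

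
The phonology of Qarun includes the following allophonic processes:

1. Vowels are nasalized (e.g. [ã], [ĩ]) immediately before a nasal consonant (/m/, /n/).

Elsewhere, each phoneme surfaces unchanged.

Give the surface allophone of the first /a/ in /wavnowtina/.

/a/ (between /w/ and /v/): rule 1 targets it, but not before a nasal consonant → unchanged [a].

[a]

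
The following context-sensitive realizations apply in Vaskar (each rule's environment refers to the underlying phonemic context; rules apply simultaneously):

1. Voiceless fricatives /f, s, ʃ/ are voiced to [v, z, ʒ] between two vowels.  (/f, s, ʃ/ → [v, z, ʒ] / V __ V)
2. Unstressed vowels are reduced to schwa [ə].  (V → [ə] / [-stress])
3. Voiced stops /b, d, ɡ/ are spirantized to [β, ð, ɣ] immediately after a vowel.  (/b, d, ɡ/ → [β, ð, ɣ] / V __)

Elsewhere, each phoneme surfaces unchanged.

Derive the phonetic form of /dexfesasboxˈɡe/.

/d/ (word-initial) fails the environment for rule 3, so it stays [d].
/e/ (between /d/ and /x/) occurs in an unstressed syllable → [ə] by rule 2.
/x/ (between /e/ and /f/) is unaffected → [x].
/f/ (between /x/ and /e/) is in the target of rule 1 but the environment (between two vowels) is not met → [f].
/e/ (between /f/ and /s/): in an unstressed syllable, so rule 2 applies → [ə].
/s/ meets the environment for rule 1 (between two vowels) → [z].
Rule 2 applies to /a/ (between /s/ and /s/: in an unstressed syllable) → [ə].
/s/ (between /a/ and /b/) is in the target of rule 1 but the environment (between two vowels) is not met → [s].
/b/ (between /s/ and /o/) fails the environment for rule 3, so it stays [b].
/o/ meets the environment for rule 2 (in an unstressed syllable) → [ə].
/x/ — not in any rule's target class → [x].
/ɡ/ (between /x/ and /e/) is in the target of rule 3 but the environment (immediately after a vowel) is not met → [ɡ].
/e/ (word-final) is in the target of rule 2 but the environment (in an unstressed syllable) is not met → [e].

[dəxfəzəsbəxˈɡe]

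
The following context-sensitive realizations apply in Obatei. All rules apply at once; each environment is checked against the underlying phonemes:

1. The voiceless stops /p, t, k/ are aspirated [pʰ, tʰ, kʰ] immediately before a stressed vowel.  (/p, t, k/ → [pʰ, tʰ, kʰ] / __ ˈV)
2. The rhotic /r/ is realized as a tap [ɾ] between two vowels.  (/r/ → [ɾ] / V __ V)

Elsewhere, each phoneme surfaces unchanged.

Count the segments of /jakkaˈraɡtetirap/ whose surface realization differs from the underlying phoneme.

2

Segments that undergo a rule: /r/ → [ɾ] (rule 2); /r/ → [ɾ] (rule 2).
All other segments surface unchanged.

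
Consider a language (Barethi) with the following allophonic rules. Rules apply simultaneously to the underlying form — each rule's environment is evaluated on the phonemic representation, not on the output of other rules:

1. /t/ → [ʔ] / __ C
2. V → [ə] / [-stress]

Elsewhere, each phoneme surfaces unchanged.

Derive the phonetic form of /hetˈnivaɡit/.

[həʔˈnivəɡət]

/h/ (word-initial) is unaffected → [h].
Rule 2 applies to /e/ (between /h/ and /t/: in an unstressed syllable) → [ə].
/t/ (between /e/ and /n/) occurs immediately before a consonant → [ʔ] by rule 1.
/n/ (between /t/ and /i/): no rule targets it → [n].
/i/ (between /n/ and /v/) is in the target of rule 2 but the environment (in an unstressed syllable) is not met → [i].
/v/ (between /i/ and /a/): no rule targets it → [v].
/a/ (between /v/ and /ɡ/) occurs in an unstressed syllable → [ə] by rule 2.
/ɡ/ (between /a/ and /i/) is unaffected → [ɡ].
/i/ — between /ɡ/ and /t/, in an unstressed syllable — surfaces as [ə] (rule 2).
/t/ — word-final; rule 1 does not apply here → [t].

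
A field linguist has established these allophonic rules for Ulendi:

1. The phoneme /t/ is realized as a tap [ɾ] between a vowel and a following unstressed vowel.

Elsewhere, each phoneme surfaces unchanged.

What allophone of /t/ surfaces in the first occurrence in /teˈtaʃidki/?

/t/ (word-initial) fails the environment for rule 1, so it stays [t].

[t]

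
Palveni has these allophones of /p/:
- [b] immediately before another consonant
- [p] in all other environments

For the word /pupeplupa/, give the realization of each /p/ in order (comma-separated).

[p], [p], [b], [p]

Occurrence 1 (position 1): no conditioning environment matches → elsewhere allophone [p].
Occurrence 2 (position 3): no conditioning environment matches → elsewhere allophone [p].
Occurrence 3 (position 5): immediately before another consonant → [b].
Occurrence 4 (position 8): no conditioning environment matches → elsewhere allophone [p].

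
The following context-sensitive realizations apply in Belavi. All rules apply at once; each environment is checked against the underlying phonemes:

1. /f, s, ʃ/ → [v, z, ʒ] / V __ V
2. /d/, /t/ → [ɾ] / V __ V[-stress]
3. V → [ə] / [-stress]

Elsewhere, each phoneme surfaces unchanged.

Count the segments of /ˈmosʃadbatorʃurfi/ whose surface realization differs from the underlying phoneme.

Segments that undergo a rule: /a/ → [ə] (rule 3); /a/ → [ə] (rule 3); /t/ → [ɾ] (rule 2); /o/ → [ə] (rule 3); /u/ → [ə] (rule 3); /i/ → [ə] (rule 3).
All other segments surface unchanged.

6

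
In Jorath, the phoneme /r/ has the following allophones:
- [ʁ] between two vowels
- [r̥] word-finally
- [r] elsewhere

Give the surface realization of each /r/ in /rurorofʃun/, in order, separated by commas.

[r], [ʁ], [ʁ]

Occurrence 1 (position 1): no conditioning environment matches → elsewhere allophone [r].
Occurrence 2 (position 3): between two vowels → [ʁ].
Occurrence 3 (position 5): between two vowels → [ʁ].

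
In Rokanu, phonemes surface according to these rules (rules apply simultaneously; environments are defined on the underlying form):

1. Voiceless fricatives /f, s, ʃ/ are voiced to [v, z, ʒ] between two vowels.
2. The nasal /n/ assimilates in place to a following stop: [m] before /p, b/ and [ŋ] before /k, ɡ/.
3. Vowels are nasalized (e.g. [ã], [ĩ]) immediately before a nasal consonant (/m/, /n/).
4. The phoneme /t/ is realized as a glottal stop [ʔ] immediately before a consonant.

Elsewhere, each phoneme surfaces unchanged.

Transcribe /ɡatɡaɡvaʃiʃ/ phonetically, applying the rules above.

[ɡaʔɡaɡvaʒiʃ]

/ɡ/ stays [ɡ].
/a/ (between /ɡ/ and /t/) fails the environment for rule 3, so it stays [a].
/t/ — between /a/ and /ɡ/, immediately before a consonant — surfaces as [ʔ] (rule 4).
/ɡ/ — not in any rule's target class → [ɡ].
/a/ — between /ɡ/ and /ɡ/; rule 3 does not apply here → [a].
/ɡ/ — not in any rule's target class → [ɡ].
/v/ (between /ɡ/ and /a/): no rule targets it → [v].
/a/ (between /v/ and /ʃ/): rule 3 targets it, but not before a nasal consonant → unchanged [a].
/ʃ/ — between /a/ and /i/, between two vowels — surfaces as [ʒ] (rule 1).
/i/ (between /ʃ/ and /ʃ/) is in the target of rule 3 but the environment (before a nasal consonant) is not met → [i].
/ʃ/ (word-final) fails the environment for rule 1, so it stays [ʃ].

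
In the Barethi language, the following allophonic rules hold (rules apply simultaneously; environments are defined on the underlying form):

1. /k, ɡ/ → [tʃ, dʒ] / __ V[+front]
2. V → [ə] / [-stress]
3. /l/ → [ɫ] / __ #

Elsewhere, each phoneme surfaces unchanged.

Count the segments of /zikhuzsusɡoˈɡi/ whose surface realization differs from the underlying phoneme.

Segments that undergo a rule: /i/ → [ə] (rule 2); /u/ → [ə] (rule 2); /u/ → [ə] (rule 2); /o/ → [ə] (rule 2); /ɡ/ → [dʒ] (rule 1).
All other segments surface unchanged.

5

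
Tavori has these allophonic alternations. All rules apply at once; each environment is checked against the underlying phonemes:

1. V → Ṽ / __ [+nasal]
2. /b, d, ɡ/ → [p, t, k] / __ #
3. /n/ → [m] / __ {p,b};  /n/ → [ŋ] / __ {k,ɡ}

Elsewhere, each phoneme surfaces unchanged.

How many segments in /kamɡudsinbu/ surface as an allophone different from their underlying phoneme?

Segments that undergo a rule: /a/ → [ã] (rule 1); /i/ → [ĩ] (rule 1); /n/ → [m] (rule 3).
All other segments surface unchanged.

3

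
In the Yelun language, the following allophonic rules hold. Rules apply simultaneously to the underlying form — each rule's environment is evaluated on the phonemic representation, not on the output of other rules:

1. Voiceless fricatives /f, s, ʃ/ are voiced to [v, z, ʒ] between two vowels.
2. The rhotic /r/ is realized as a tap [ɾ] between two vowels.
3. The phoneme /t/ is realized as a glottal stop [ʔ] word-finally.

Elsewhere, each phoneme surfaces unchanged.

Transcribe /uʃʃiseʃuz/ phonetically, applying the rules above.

[uʃʃizeʒuz]

/u/ — not in any rule's target class → [u].
/ʃ/ (between /u/ and /ʃ/) is in the target of rule 1 but the environment (between two vowels) is not met → [ʃ].
/ʃ/ (between /ʃ/ and /i/): rule 1 targets it, but not between two vowels → unchanged [ʃ].
/i/ (between /ʃ/ and /s/): no rule targets it → [i].
Rule 1 applies to /s/ (between /i/ and /e/: between two vowels) → [z].
/e/ (between /s/ and /ʃ/) is unaffected → [e].
Rule 1 applies to /ʃ/ (between /e/ and /u/: between two vowels) → [ʒ].
/u/ stays [u].
/z/ — not in any rule's target class → [z].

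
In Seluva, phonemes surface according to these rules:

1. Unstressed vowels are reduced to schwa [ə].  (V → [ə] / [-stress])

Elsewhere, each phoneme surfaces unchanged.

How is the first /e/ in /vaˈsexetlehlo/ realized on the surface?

[e]

/e/ — between /s/ and /x/; rule 1 does not apply here → [e].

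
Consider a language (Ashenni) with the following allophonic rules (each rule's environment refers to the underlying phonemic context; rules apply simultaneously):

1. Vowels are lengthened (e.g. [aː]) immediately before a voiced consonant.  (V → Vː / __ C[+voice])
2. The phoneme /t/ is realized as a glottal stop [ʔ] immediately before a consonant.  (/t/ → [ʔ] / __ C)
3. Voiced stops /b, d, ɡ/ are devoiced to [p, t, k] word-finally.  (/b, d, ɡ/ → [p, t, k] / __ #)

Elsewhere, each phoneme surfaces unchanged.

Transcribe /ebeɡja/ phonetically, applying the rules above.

/e/ (word-initial) occurs before a voiced consonant → [eː] by rule 1.
/b/ (between /e/ and /e/): rule 3 targets it, but not word-finally → unchanged [b].
/e/ meets the environment for rule 1 (before a voiced consonant) → [eː].
/ɡ/ (between /e/ and /j/): rule 3 targets it, but not word-finally → unchanged [ɡ].
/j/ stays [j].
/a/ (word-final): rule 1 targets it, but not before a voiced consonant → unchanged [a].

[eːbeːɡja]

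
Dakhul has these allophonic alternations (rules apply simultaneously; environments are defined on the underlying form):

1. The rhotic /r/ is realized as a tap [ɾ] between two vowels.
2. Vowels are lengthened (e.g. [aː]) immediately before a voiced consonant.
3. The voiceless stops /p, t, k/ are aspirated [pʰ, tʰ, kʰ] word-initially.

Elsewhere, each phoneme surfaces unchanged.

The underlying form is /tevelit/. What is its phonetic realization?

Rule 3 applies to /t/ (word-initial: word-initially) → [tʰ].
/e/ — between /t/ and /v/, before a voiced consonant — surfaces as [eː] (rule 2).
/v/ (between /e/ and /e/): no rule targets it → [v].
/e/ meets the environment for rule 2 (before a voiced consonant) → [eː].
/l/ — not in any rule's target class → [l].
/i/ (between /l/ and /t/) is in the target of rule 2 but the environment (before a voiced consonant) is not met → [i].
/t/ (word-final) fails the environment for rule 3, so it stays [t].

[tʰeːveːlit]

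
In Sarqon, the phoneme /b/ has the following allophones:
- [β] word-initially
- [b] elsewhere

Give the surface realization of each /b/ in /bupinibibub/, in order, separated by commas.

[β], [b], [b], [b]

Occurrence 1 (position 1): word-initially → [β].
Occurrence 2 (position 7): no conditioning environment matches → elsewhere allophone [b].
Occurrence 3 (position 9): no conditioning environment matches → elsewhere allophone [b].
Occurrence 4 (position 11): no conditioning environment matches → elsewhere allophone [b].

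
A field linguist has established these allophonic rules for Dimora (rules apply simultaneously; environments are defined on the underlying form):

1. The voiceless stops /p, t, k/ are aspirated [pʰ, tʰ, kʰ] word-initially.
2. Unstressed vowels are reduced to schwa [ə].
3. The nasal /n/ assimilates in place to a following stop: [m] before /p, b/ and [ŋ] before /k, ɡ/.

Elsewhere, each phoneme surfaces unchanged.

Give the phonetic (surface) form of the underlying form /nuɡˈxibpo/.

/n/ (word-initial) fails the environment for rule 3, so it stays [n].
/u/ meets the environment for rule 2 (in an unstressed syllable) → [ə].
/i/ — between /x/ and /b/; rule 2 does not apply here → [i].
/p/ (between /b/ and /o/): rule 1 targets it, but not word-initially → unchanged [p].
/o/ — word-final, in an unstressed syllable — surfaces as [ə] (rule 2).

[nəɡˈxibpə]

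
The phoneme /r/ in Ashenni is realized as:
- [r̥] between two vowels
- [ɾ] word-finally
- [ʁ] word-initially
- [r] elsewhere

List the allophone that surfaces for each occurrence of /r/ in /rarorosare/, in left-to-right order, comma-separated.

[ʁ], [r̥], [r̥], [r̥]

Occurrence 1 (position 1): word-initially → [ʁ].
Occurrence 2 (position 3): between two vowels → [r̥].
Occurrence 3 (position 5): between two vowels → [r̥].
Occurrence 4 (position 9): between two vowels → [r̥].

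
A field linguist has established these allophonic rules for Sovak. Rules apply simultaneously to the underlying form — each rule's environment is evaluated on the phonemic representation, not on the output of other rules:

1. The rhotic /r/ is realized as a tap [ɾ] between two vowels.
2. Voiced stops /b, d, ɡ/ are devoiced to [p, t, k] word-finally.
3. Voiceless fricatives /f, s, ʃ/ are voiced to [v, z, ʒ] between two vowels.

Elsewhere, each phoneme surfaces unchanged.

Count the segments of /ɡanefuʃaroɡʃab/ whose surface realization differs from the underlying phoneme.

4

Segments that undergo a rule: /f/ → [v] (rule 3); /ʃ/ → [ʒ] (rule 3); /r/ → [ɾ] (rule 1); /b/ → [p] (rule 2).
All other segments surface unchanged.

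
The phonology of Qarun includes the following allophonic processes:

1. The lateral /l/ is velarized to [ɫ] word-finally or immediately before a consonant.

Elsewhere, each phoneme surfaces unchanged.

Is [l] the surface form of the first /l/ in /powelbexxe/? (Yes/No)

/l/ (between /e/ and /b/): word-finally or immediately before a consonant, so rule 1 applies → [ɫ].
The actual realization is [ɫ], not [l].

No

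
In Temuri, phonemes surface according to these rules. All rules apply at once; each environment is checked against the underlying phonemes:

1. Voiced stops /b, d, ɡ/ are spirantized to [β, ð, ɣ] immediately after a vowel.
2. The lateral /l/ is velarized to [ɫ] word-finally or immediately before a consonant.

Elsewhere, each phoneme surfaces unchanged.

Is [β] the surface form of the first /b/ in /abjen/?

Yes

/b/ (between /a/ and /j/): immediately after a vowel, so rule 1 applies → [β].
The actual realization is [β], which matches [β].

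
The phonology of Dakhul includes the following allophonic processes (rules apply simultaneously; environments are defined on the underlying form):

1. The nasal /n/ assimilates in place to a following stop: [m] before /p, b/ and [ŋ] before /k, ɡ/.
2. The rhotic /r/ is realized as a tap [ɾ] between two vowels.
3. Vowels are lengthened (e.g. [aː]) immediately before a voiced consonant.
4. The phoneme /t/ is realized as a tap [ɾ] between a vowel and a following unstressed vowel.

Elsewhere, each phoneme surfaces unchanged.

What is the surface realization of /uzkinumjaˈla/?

[uːzkiːnuːmjaːˈla]

/u/ (word-initial) occurs before a voiced consonant → [uː] by rule 3.
/z/ (between /u/ and /k/): no rule targets it → [z].
/k/ — not in any rule's target class → [k].
/i/ (between /k/ and /n/): before a voiced consonant, so rule 3 applies → [iː].
/n/ — between /i/ and /u/; rule 1 does not apply here → [n].
Rule 3 applies to /u/ (between /n/ and /m/: before a voiced consonant) → [uː].
/m/ (between /u/ and /j/) is unaffected → [m].
/j/ (between /m/ and /a/): no rule targets it → [j].
Rule 3 applies to /a/ (between /j/ and /l/: before a voiced consonant) → [aː].
/l/ stays [l].
/a/ (word-final) is in the target of rule 3 but the environment (before a voiced consonant) is not met → [a].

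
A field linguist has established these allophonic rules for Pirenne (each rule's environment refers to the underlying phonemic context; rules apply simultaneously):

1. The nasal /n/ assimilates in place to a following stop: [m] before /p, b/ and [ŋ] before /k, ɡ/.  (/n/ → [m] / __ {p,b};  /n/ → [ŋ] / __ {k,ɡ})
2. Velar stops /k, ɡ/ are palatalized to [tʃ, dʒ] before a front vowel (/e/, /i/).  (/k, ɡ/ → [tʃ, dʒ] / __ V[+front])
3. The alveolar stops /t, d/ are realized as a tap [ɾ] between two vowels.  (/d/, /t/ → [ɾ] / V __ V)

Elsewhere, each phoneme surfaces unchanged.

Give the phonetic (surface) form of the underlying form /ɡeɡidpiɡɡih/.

[dʒedʒidpiɡdʒih]

/ɡ/ meets the environment for rule 2 (before a front vowel) → [dʒ].
/e/ — not in any rule's target class → [e].
/ɡ/ — between /e/ and /i/, before a front vowel — surfaces as [dʒ] (rule 2).
/i/ stays [i].
/d/ (between /i/ and /p/): rule 3 targets it, but not between two vowels → unchanged [d].
/p/ (between /d/ and /i/) is unaffected → [p].
/i/ — not in any rule's target class → [i].
/ɡ/ — between /i/ and /ɡ/; rule 2 does not apply here → [ɡ].
/ɡ/ (between /ɡ/ and /i/) occurs before a front vowel → [dʒ] by rule 2.
/i/ (between /ɡ/ and /h/): no rule targets it → [i].
/h/ (word-final): no rule targets it → [h].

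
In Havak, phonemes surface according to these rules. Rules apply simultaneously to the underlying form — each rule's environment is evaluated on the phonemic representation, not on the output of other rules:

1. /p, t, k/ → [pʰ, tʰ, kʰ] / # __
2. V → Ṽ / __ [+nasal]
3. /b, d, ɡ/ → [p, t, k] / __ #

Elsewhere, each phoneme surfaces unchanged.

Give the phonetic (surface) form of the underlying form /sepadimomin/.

/s/ (word-initial) is unaffected → [s].
/e/ (between /s/ and /p/): rule 2 targets it, but not before a nasal consonant → unchanged [e].
/p/ (between /e/ and /a/): rule 1 targets it, but not word-initially → unchanged [p].
/a/ (between /p/ and /d/) fails the environment for rule 2, so it stays [a].
/d/ — between /a/ and /i/; rule 3 does not apply here → [d].
/i/ — between /d/ and /m/, before a nasal consonant — surfaces as [ĩ] (rule 2).
/m/ — not in any rule's target class → [m].
/o/ (between /m/ and /m/): before a nasal consonant, so rule 2 applies → [õ].
/m/ stays [m].
/i/ — between /m/ and /n/, before a nasal consonant — surfaces as [ĩ] (rule 2).
/n/ — not in any rule's target class → [n].

[sepadĩmõmĩn]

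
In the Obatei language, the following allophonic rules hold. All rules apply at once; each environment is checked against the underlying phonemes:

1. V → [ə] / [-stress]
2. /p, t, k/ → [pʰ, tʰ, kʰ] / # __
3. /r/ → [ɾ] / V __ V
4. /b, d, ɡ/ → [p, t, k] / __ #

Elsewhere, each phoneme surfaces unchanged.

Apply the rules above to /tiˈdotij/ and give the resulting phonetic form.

/t/ (word-initial): word-initially, so rule 2 applies → [tʰ].
/i/ (between /t/ and /d/): in an unstressed syllable, so rule 1 applies → [ə].
/d/ — between /i/ and /o/; rule 4 does not apply here → [d].
/o/ (between /d/ and /t/): rule 1 targets it, but not in an unstressed syllable → unchanged [o].
/t/ (between /o/ and /i/): rule 2 targets it, but not word-initially → unchanged [t].
/i/ (between /t/ and /j/): in an unstressed syllable, so rule 1 applies → [ə].
/j/ — not in any rule's target class → [j].

[tʰəˈdotəj]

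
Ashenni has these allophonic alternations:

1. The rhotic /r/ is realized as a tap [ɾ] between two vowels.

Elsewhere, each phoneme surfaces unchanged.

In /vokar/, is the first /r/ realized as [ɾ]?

/r/ (word-final) is in the target of rule 1 but the environment (between two vowels) is not met → [r].
The actual realization is [r], not [ɾ].

No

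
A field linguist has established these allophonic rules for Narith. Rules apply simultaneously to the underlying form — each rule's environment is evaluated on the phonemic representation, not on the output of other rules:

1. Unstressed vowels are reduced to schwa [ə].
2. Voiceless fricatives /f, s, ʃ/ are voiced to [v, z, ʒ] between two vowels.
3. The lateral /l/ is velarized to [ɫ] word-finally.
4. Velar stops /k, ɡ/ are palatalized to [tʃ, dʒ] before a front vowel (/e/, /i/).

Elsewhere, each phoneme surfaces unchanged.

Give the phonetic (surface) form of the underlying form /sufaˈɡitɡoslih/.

[səvəˈdʒitɡəsləh]

/s/ (word-initial) fails the environment for rule 2, so it stays [s].
Rule 1 applies to /u/ (between /s/ and /f/: in an unstressed syllable) → [ə].
/f/ (between /u/ and /a/) occurs between two vowels → [v] by rule 2.
Rule 1 applies to /a/ (between /f/ and /ɡ/: in an unstressed syllable) → [ə].
Rule 4 applies to /ɡ/ (between /a/ and /i/: before a front vowel) → [dʒ].
/i/ (between /ɡ/ and /t/) is in the target of rule 1 but the environment (in an unstressed syllable) is not met → [i].
/t/ — not in any rule's target class → [t].
/ɡ/ (between /t/ and /o/): rule 4 targets it, but not before a front vowel → unchanged [ɡ].
/o/ meets the environment for rule 1 (in an unstressed syllable) → [ə].
/s/ (between /o/ and /l/): rule 2 targets it, but not between two vowels → unchanged [s].
/l/ (between /s/ and /i/): rule 3 targets it, but not word-finally → unchanged [l].
/i/ meets the environment for rule 1 (in an unstressed syllable) → [ə].
/h/ stays [h].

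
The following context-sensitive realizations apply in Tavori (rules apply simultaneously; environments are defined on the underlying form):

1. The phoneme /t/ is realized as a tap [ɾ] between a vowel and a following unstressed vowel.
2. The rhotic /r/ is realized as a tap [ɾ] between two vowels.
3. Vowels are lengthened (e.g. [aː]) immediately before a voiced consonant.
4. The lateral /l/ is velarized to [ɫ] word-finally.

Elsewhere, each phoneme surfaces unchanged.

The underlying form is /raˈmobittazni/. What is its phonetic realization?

/r/ (word-initial) fails the environment for rule 2, so it stays [r].
/a/ — between /r/ and /m/, before a voiced consonant — surfaces as [aː] (rule 3).
/m/ stays [m].
Rule 3 applies to /o/ (between /m/ and /b/: before a voiced consonant) → [oː].
/b/ stays [b].
/i/ (between /b/ and /t/): rule 3 targets it, but not before a voiced consonant → unchanged [i].
/t/ (between /i/ and /t/) is in the target of rule 1 but the environment (between a vowel and a following unstressed vowel) is not met → [t].
/t/ (between /t/ and /a/) is in the target of rule 1 but the environment (between a vowel and a following unstressed vowel) is not met → [t].
Rule 3 applies to /a/ (between /t/ and /z/: before a voiced consonant) → [aː].
/z/ — not in any rule's target class → [z].
/n/ (between /z/ and /i/): no rule targets it → [n].
/i/ (word-final) is in the target of rule 3 but the environment (before a voiced consonant) is not met → [i].

[raːˈmoːbittaːzni]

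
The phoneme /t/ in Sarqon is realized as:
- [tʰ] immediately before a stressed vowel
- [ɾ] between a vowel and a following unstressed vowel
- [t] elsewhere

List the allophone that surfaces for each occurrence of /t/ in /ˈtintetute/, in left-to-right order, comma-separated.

Occurrence 1 (position 1): immediately before a stressed vowel → [tʰ].
Occurrence 2 (position 4): no conditioning environment matches → elsewhere allophone [t].
Occurrence 3 (position 6): between a vowel and an unstressed vowel → [ɾ].
Occurrence 4 (position 8): between a vowel and an unstressed vowel → [ɾ].

[tʰ], [t], [ɾ], [ɾ]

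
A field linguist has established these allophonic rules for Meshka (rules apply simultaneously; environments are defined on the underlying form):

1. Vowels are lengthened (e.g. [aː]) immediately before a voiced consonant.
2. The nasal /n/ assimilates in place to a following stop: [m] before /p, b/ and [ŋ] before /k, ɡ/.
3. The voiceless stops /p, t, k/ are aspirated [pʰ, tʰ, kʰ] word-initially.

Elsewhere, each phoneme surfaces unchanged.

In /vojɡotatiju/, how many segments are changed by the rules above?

Segments that undergo a rule: /o/ → [oː] (rule 1); /i/ → [iː] (rule 1).
All other segments surface unchanged.

2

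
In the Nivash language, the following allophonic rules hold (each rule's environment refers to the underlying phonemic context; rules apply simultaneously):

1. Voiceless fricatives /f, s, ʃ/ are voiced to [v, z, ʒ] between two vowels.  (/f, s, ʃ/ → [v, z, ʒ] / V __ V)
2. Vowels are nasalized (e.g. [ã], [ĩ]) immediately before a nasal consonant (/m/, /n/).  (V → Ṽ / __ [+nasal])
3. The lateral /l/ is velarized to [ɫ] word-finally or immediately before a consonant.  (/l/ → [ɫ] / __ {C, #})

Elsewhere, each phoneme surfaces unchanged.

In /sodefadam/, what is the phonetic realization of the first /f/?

[v]

/f/ (between /e/ and /a/) occurs between two vowels → [v] by rule 1.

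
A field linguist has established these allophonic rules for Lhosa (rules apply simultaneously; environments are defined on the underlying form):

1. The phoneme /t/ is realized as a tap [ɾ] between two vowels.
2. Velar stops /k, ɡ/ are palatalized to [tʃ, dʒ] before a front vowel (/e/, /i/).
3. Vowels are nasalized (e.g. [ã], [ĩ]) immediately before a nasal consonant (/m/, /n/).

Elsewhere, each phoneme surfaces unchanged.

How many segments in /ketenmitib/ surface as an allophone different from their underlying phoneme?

4

Segments that undergo a rule: /k/ → [tʃ] (rule 2); /t/ → [ɾ] (rule 1); /e/ → [ẽ] (rule 3); /t/ → [ɾ] (rule 1).
All other segments surface unchanged.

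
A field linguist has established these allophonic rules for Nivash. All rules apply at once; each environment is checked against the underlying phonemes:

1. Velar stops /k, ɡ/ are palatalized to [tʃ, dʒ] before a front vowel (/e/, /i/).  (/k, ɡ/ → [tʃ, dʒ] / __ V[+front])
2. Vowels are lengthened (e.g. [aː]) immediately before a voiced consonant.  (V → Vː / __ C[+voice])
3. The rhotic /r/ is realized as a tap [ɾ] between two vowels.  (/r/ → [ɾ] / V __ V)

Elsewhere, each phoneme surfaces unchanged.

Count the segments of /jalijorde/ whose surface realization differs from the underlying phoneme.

Segments that undergo a rule: /a/ → [aː] (rule 2); /i/ → [iː] (rule 2); /o/ → [oː] (rule 2).
All other segments surface unchanged.

3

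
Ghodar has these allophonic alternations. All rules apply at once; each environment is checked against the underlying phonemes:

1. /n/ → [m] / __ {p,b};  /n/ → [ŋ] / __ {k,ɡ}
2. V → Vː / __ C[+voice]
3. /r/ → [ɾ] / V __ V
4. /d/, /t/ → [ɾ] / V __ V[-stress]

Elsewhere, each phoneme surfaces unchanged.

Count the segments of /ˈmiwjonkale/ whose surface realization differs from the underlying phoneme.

4

Segments that undergo a rule: /i/ → [iː] (rule 2); /o/ → [oː] (rule 2); /n/ → [ŋ] (rule 1); /a/ → [aː] (rule 2).
All other segments surface unchanged.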